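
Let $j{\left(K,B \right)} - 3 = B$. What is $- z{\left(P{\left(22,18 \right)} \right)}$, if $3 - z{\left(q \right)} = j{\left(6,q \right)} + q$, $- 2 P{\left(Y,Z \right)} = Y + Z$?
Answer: $-40$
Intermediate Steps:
$P{\left(Y,Z \right)} = - \frac{Y}{2} - \frac{Z}{2}$ ($P{\left(Y,Z \right)} = - \frac{Y + Z}{2} = - \frac{Y}{2} - \frac{Z}{2}$)
$j{\left(K,B \right)} = 3 + B$
$z{\left(q \right)} = - 2 q$ ($z{\left(q \right)} = 3 - \left(\left(3 + q\right) + q\right) = 3 - \left(3 + 2 q\right) = - 2 q$)
$- z{\left(P{\left(22,18 \right)} \right)} = - \left(-2\right) \left(\left(- \frac{1}{2}\right) 22 - 9\right) = - \left(-2\right) \left(-11 - 9\right) = - \left(-2\right) \left(-20\right) = \left(-1\right) 40 = -40$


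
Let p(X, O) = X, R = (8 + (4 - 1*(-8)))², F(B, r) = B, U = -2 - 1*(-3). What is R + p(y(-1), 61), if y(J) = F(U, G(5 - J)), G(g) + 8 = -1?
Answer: 401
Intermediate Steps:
U = 1 (U = -2 + 3 = 1)
G(g) = -9 (G(g) = -8 - 1 = -9)
y(J) = 1
R = 400 (R = (8 + (4 + 8))² = (8 + 12)² = 20² = 400)
R + p(y(-1), 61) = 400 + 1 = 401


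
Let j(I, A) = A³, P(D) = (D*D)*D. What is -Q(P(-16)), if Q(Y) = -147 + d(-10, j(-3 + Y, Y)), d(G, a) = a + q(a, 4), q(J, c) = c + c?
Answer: 68719476875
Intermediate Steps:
q(J, c) = 2*c
P(D) = D³ (P(D) = D²*D = D³)
d(G, a) = 8 + a (d(G, a) = a + 2*4 = a + 8 = 8 + a)
Q(Y) = -139 + Y³ (Q(Y) = -147 + (8 + Y³) = -139 + Y³)
-Q(P(-16)) = -(-139 + ((-16)³)³) = -(-139 + (-4096)³) = -(-139 - 68719476736) = -1*(-68719476875) = 68719476875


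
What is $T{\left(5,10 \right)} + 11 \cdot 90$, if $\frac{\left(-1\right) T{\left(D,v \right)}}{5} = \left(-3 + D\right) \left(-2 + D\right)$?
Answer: $960$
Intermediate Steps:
$T{\left(D,v \right)} = - 5 \left(-3 + D\right) \left(-2 + D\right)$
$T{\left(5,10 \right)} + 11 \cdot 90 = \left(-30 - 5 \cdot 5^{2} + 25 \cdot 5\right) + 11 \cdot 90 = \left(-30 - 125 + 125\right) + 990 = -30 + 990 = 960$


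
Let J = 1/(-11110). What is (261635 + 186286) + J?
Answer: 4976402309/11110 ≈ 4.4792e+5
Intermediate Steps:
J = -1/11110 ≈ -9.0009e-5
(261635 + 186286) + J = (261635 + 186286) - 1/11110 = 447921 - 1/11110 = 4976402309/11110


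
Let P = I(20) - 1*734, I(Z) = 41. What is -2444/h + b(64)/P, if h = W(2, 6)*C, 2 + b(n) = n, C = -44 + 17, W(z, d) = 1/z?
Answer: 376190/2079 ≈ 180.95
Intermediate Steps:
C = -27
b(n) = -2 + n
P = -693 (P = 41 - 1*734 = 41 - 734 = -693)
h = -27/2 ≈ -13.500
-2444/h + b(64)/P = -2444/(-27/2) + (-2 + 64)/(-693) = -2444*(-2/27) + 62*(-1/693) = 4888/27 - 62/693 = 376190/2079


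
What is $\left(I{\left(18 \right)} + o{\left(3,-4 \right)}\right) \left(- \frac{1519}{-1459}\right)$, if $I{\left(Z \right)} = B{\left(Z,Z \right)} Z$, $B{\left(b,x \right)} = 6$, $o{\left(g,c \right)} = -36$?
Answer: $\frac{109368}{1459} \approx 74.961$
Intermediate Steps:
$I{\left(Z \right)} = 6 Z$
$\left(I{\left(18 \right)} + o{\left(3,-4 \right)}\right) \left(- \frac{1519}{-1459}\right) = \left(6 \cdot 18 - 36\right) \left(- \frac{1519}{-1459}\right) = \left(108 - 36\right) \left(\left(-1519\right) \left(- \frac{1}{1459}\right)\right) = 72 \cdot \frac{1519}{1459} = \frac{109368}{1459}$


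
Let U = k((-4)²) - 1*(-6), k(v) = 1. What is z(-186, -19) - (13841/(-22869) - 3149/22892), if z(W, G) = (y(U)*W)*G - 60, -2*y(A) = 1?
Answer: -956076966743/523517148 ≈ -1826.3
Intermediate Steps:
U = 7 (U = 1 - 1*(-6) = 1 + 6 = 7)
y(A) = -½ (y(A) = -½*1 = -½)
z(W, G) = -60 - G*W/2 (z(W, G) = (-W/2)*G - 60 = -G*W/2 - 60 = -60 - G*W/2)
z(-186, -19) - (13841/(-22869) - 3149/22892) = (-60 - ½*(-19)*(-186)) - (13841/(-22869) - 3149/22892) = (-60 - 1767) - (13841*(-1/22869) - 3149*1/22892) = -1827 - (-13841/22869 - 3149/22892) = -1827 - 1*(-388862653/523517148) = -1827 + 388862653/523517148 = -956076966743/523517148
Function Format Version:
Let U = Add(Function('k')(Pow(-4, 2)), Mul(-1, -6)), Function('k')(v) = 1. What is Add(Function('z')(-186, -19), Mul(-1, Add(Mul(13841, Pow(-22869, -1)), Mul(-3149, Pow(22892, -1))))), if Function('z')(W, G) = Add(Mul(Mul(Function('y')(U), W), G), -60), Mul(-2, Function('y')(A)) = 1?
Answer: Rational(-956076966743, 523517148) ≈ -1826.3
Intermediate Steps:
U = 7 (U = Add(1, Mul(-1, -6)) = Add(1, 6) = 7)
Function('y')(A) = Rational(-1, 2) (Function('y')(A) = Mul(Rational(-1, 2), 1) = Rational(-1, 2))
Function('z')(W, G) = Add(-60, Mul(Rational(-1, 2), G, W)) (Function('z')(W, G) = Add(Mul(Mul(Rational(-1, 2), W), G), -60) = Add(Mul(Rational(-1, 2), G, W), -60) = Add(-60, Mul(Rational(-1, 2), G, W)))
Add(Function('z')(-186, -19), Mul(-1, Add(Mul(13841, Pow(-22869, -1)), Mul(-3149, Pow(22892, -1))))) = Add(Add(-60, Mul(Rational(-1, 2), -19, -186)), Mul(-1, Add(Mul(13841, Pow(-22869, -1)), Mul(-3149, Pow(22892, -1))))) = Add(Add(-60, -1767), Mul(-1, Add(Mul(13841, Rational(-1, 22869)), Mul(-3149, Rational(1, 22892))))) = Add(-1827, Mul(-1, Add(Rational(-13841, 22869), Rational(-3149, 22892)))) = Add(-1827, Mul(-1, Rational(-388862653, 523517148))) = Add(-1827, Rational(388862653, 523517148)) = Rational(-956076966743, 523517148)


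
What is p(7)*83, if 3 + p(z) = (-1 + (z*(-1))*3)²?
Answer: 39923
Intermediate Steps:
p(z) = -3 + (-1 - 3*z)² (p(z) = -3 + (-1 + (z*(-1))*3)² = -3 + (-1 - z*3)² = -3 + (-1 - 3*z)²)
p(7)*83 = (-3 + (1 + 3*7)²)*83 = (-3 + (1 + 21)²)*83 = (-3 + 22²)*83 = (-3 + 484)*83 = 481*83 = 39923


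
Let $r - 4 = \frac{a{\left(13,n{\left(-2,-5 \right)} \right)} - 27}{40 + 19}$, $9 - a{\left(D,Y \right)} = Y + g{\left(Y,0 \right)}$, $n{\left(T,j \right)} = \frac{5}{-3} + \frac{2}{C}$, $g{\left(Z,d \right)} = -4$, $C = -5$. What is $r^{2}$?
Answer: $\frac{11296321}{783225} \approx 14.423$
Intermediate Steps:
$n{\left(T,j \right)} = - \frac{31}{15}$ ($n{\left(T,j \right)} = \frac{5}{-3} + \frac{2}{-5} = 5 \left(- \frac{1}{3}\right) + 2 \left(- \frac{1}{5}\right) = - \frac{5}{3} - \frac{2}{5} = - \frac{31}{15}$)
$a{\left(D,Y \right)} = 13 - Y$ ($a{\left(D,Y \right)} = 9 - \left(Y - 4\right) = 9 - \left(-4 + Y\right) = 13 - Y$)
$r = \frac{3361}{885}$ ($r = 4 + \frac{\left(13 - - \frac{31}{15}\right) - 27}{40 + 19} = 4 + \frac{\left(13 + \frac{31}{15}\right) - 27}{59} = 4 + \left(\frac{226}{15} - 27\right) \frac{1}{59} = 4 - \frac{179}{885} = \frac{3361}{885} \approx 3.7977$)
$r^{2} = \left(\frac{3361}{885}\right)^{2} = \frac{11296321}{783225}$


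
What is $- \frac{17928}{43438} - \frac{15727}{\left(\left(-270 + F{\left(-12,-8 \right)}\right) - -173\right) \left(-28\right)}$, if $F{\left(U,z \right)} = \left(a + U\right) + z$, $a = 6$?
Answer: $- \frac{9984725}{1824396} \approx -5.4729$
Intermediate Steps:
$F{\left(U,z \right)} = 6 + U + z$ ($F{\left(U,z \right)} = \left(6 + U\right) + z = 6 + U + z$)
$- \frac{17928}{43438} - \frac{15727}{\left(\left(-270 + F{\left(-12,-8 \right)}\right) - -173\right) \left(-28\right)} = - \frac{17928}{43438} - \frac{15727}{\left(\left(-270 - 14\right) - -173\right) \left(-28\right)} = \left(-17928\right) \frac{1}{43438} - \frac{15727}{\left(\left(-270 - 14\right) + 173\right) \left(-28\right)} = - \frac{8964}{21719} - \frac{15727}{\left(-284 + 173\right) \left(-28\right)} = - \frac{8964}{21719} - \frac{15727}{\left(-111\right) \left(-28\right)} = - \frac{8964}{21719} - \frac{15727}{3108} = - \frac{9984725}{1824396}$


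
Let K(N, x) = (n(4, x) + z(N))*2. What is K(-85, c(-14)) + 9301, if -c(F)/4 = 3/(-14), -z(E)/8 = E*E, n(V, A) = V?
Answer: -106291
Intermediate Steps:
z(E) = -8*E² (z(E) = -8*E*E = -8*E²)
c(F) = 6/7 (c(F) = -12/(-14) = -12*(-1)/14 = -4*(-3/14) = 6/7)
K(N, x) = 8 - 16*N² (K(N, x) = (4 - 8*N²)*2 = 8 - 16*N²)
K(-85, c(-14)) + 9301 = (8 - 16*(-85)²) + 9301 = (8 - 16*7225) + 9301 = (8 - 115600) + 9301 = -115592 + 9301 = -106291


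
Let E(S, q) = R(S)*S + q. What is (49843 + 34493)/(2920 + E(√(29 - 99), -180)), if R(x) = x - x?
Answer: 21084/685 ≈ 30.780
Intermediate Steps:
R(x) = 0
E(S, q) = q (E(S, q) = 0*S + q = 0 + q = q)
(49843 + 34493)/(2920 + E(√(29 - 99), -180)) = (49843 + 34493)/(2920 - 180) = 84336/2740 = 84336*(1/2740) = 21084/685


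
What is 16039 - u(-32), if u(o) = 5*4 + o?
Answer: 16051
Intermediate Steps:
u(o) = 20 + o
16039 - u(-32) = 16039 - (20 - 32) = 16039 - 1*(-12) = 16039 + 12 = 16051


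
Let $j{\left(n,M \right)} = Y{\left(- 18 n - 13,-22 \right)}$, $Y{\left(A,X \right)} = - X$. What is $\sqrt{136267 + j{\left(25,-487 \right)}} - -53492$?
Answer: $53492 + \sqrt{136289} \approx 53861.0$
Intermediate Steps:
$j{\left(n,M \right)} = 22$ ($j{\left(n,M \right)} = \left(-1\right) \left(-22\right) = 22$)
$\sqrt{136267 + j{\left(25,-487 \right)}} - -53492 = \sqrt{136267 + 22} - -53492 = \sqrt{136289} + 53492 = 53492 + \sqrt{136289}$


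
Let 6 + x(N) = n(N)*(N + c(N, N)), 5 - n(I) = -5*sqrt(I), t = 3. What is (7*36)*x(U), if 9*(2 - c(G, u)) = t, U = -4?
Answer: -4452 - 5880*I ≈ -4452.0 - 5880.0*I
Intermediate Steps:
n(I) = 5 + 5*sqrt(I) (n(I) = 5 - (-5)*sqrt(I) = 5 + 5*sqrt(I))
c(G, u) = 5/3 (c(G, u) = 2 - 1/9*3 = 2 - 1/3 = 5/3)
x(N) = -6 + (5 + 5*sqrt(N))*(5/3 + N) (x(N) = -6 + (5 + 5*sqrt(N))*(N + 5/3) = -6 + (5 + 5*sqrt(N))*(5/3 + N))
(7*36)*x(U) = (7*36)*(7/3 + 25*sqrt(-4)/3 + 5*(-4)*(1 + sqrt(-4))) = 252*(7/3 + 25*(2*I)/3 + 5*(-4)*(1 + 2*I)) = 252*(7/3 + 50*I/3 + (-20 - 40*I)) = 252*(-53/3 - 70*I/3) = -4452 - 5880*I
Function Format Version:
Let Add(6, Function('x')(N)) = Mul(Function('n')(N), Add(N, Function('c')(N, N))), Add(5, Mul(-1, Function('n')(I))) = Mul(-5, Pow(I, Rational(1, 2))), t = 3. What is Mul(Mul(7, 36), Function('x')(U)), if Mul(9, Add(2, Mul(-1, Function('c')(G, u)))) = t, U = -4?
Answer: Add(-4452, Mul(-5880, I)) ≈ Add(-4452.0, Mul(-5880.0, I))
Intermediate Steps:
Function('n')(I) = Add(5, Mul(5, Pow(I, Rational(1, 2)))) (Function('n')(I) = Add(5, Mul(-1, Mul(-5, Pow(I, Rational(1, 2))))) = Add(5, Mul(5, Pow(I, Rational(1, 2)))))
Function('c')(G, u) = Rational(5, 3) (Function('c')(G, u) = Add(2, Mul(Rational(-1, 9), 3)) = Add(2, Rational(-1, 3)) = Rational(5, 3))
Function('x')(N) = Add(-6, Mul(Add(5, Mul(5, Pow(N, Rational(1, 2)))), Add(Rational(5, 3), N))) (Function('x')(N) = Add(-6, Mul(Add(5, Mul(5, Pow(N, Rational(1, 2)))), Add(N, Rational(5, 3)))) = Add(-6, Mul(Add(5, Mul(5, Pow(N, Rational(1, 2)))), Add(Rational(5, 3), N))))
Mul(Mul(7, 36), Function('x')(U)) = Mul(Mul(7, 36), Add(Rational(7, 3), Mul(Rational(25, 3), Pow(-4, Rational(1, 2))), Mul(5, -4, Add(1, Pow(-4, Rational(1, 2)))))) = Mul(252, Add(Rational(7, 3), Mul(Rational(25, 3), Mul(2, I)), Mul(5, -4, Add(1, Mul(2, I))))) = Mul(252, Add(Rational(7, 3), Mul(Rational(50, 3), I), Add(-20, Mul(-40, I)))) = Mul(252, Add(Rational(-53, 3), Mul(Rational(-70, 3), I))) = Add(-4452, Mul(-5880, I))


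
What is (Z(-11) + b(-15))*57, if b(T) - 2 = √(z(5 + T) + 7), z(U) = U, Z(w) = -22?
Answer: -1140 + 57*I*√3 ≈ -1140.0 + 98.727*I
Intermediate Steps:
b(T) = 2 + √(12 + T) (b(T) = 2 + √((5 + T) + 7) = 2 + √(12 + T))
(Z(-11) + b(-15))*57 = (-22 + (2 + √(12 - 15)))*57 = (-22 + (2 + √(-3)))*57 = (-22 + (2 + I*√3))*57 = (-20 + I*√3)*57 = -1140 + 57*I*√3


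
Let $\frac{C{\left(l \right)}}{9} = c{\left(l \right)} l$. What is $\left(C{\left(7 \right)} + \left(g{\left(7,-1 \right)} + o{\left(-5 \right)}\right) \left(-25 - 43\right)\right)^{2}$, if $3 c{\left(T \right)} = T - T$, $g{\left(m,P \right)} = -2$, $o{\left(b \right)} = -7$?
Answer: $374544$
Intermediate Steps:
$c{\left(T \right)} = 0$ ($c{\left(T \right)} = \frac{T - T}{3} = \frac{1}{3} \cdot 0 = 0$)
$C{\left(l \right)} = 0$ ($C{\left(l \right)} = 9 \cdot 0 l = 9 \cdot 0 = 0$)
$\left(C{\left(7 \right)} + \left(g{\left(7,-1 \right)} + o{\left(-5 \right)}\right) \left(-25 - 43\right)\right)^{2} = \left(0 + \left(-2 - 7\right) \left(-25 - 43\right)\right)^{2} = \left(0 - -612\right)^{2} = \left(0 + 612\right)^{2} = 612^{2} = 374544$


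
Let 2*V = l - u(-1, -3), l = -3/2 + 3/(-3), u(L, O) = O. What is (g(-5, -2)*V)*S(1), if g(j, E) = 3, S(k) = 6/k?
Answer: 9/2 ≈ 4.5000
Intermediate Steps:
l = -5/2 (l = -3*1/2 + 3*(-1/3) = -3/2 - 1 = -5/2 ≈ -2.5000)
V = 1/4 (V = (-5/2 - 1*(-3))/2 = (-5/2 + 3)/2 = (1/2)*(1/2) = 1/4 ≈ 0.25000)
(g(-5, -2)*V)*S(1) = (3*(1/4))*(6/1) = 3*(6*1)/4 = (3/4)*6 = 9/2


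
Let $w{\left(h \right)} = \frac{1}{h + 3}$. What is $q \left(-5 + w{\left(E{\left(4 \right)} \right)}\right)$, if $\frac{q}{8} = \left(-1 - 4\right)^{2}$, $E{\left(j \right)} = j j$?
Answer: $- \frac{18800}{19} \approx -989.47$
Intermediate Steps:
$E{\left(j \right)} = j^{2}$
$w{\left(h \right)} = \frac{1}{3 + h}$
$q = 200$ ($q = 8 \left(-1 - 4\right)^{2} = 8 \left(-5\right)^{2} = 8 \cdot 25 = 200$)
$q \left(-5 + w{\left(E{\left(4 \right)} \right)}\right) = 200 \left(-5 + \frac{1}{3 + 4^{2}}\right) = 200 \left(-5 + \frac{1}{3 + 16}\right) = 200 \left(-5 + \frac{1}{19}\right) = 200 \left(- \frac{94}{19}\right) = - \frac{18800}{19}$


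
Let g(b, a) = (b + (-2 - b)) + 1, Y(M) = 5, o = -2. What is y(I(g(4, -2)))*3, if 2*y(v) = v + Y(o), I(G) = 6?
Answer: 33/2 ≈ 16.500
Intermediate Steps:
g(b, a) = -1 (g(b, a) = -2 + 1 = -1)
y(v) = 5/2 + v/2 (y(v) = (v + 5)/2 = (5 + v)/2 = 5/2 + v/2)
y(I(g(4, -2)))*3 = (5/2 + (1/2)*6)*3 = (5/2 + 3)*3 = (11/2)*3 = 33/2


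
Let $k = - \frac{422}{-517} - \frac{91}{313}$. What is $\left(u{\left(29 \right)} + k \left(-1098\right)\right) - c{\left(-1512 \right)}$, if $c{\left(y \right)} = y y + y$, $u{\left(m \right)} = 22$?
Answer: $- \frac{369791247632}{161821} \approx -2.2852 \cdot 10^{6}$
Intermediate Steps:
$k = \frac{85039}{161821}$ ($k = \left(-422\right) \left(- \frac{1}{517}\right) - \frac{91}{313} = \frac{422}{517} - \frac{91}{313} = \frac{85039}{161821} \approx 0.52551$)
$c{\left(y \right)} = y + y^{2}$ ($c{\left(y \right)} = y^{2} + y = y + y^{2}$)
$\left(u{\left(29 \right)} + k \left(-1098\right)\right) - c{\left(-1512 \right)} = \left(22 + \frac{85039}{161821} \left(-1098\right)\right) - - 1512 \left(1 - 1512\right) = \left(22 - \frac{93372822}{161821}\right) - \left(-1512\right) \left(-1511\right) = - \frac{89812760}{161821} - 2284632 = - \frac{369791247632}{161821}$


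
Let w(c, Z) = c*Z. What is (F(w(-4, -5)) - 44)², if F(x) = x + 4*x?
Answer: 3136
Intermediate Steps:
w(c, Z) = Z*c
F(x) = 5*x
(F(w(-4, -5)) - 44)² = (5*(-5*(-4)) - 44)² = (5*20 - 44)² = (100 - 44)² = 56² = 3136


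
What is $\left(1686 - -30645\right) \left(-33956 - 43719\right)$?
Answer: $-2511310425$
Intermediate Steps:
$\left(1686 - -30645\right) \left(-33956 - 43719\right) = \left(1686 + 30645\right) \left(-77675\right) = 32331 \left(-77675\right) = -2511310425$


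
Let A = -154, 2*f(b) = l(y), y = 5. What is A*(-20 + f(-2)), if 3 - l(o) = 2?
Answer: 3003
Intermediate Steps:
l(o) = 1 (l(o) = 3 - 1*2 = 3 - 2 = 1)
f(b) = 1/2 (f(b) = (1/2)*1 = 1/2)
A*(-20 + f(-2)) = -154*(-20 + 1/2) = -154*(-39/2) = 3003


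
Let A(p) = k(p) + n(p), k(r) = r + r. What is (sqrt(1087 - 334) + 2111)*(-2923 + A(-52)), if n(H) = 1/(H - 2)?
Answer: -345061949/54 - 163459*sqrt(753)/54 ≈ -6.4731e+6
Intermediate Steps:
n(H) = 1/(-2 + H)
k(r) = 2*r
A(p) = 1/(-2 + p) + 2*p (A(p) = 2*p + 1/(-2 + p) = 1/(-2 + p) + 2*p)
(sqrt(1087 - 334) + 2111)*(-2923 + A(-52)) = (sqrt(1087 - 334) + 2111)*(-2923 + (1 + 2*(-52)*(-2 - 52))/(-2 - 52)) = (sqrt(753) + 2111)*(-2923 + (1 + 2*(-52)*(-54))/(-54)) = (2111 + sqrt(753))*(-2923 - (1 + 5616)/54) = (2111 + sqrt(753))*(-2923 - 1/54*5617) = (2111 + sqrt(753))*(-2923 - 5617/54) = (2111 + sqrt(753))*(-163459/54) = -345061949/54 - 163459*sqrt(753)/54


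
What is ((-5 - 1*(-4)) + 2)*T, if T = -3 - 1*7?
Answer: -10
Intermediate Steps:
T = -10 (T = -3 - 7 = -10)
((-5 - 1*(-4)) + 2)*T = ((-5 - 1*(-4)) + 2)*(-10) = ((-5 + 4) + 2)*(-10) = (-1 + 2)*(-10) = 1*(-10) = -10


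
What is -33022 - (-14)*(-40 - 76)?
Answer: -34646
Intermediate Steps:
-33022 - (-14)*(-40 - 76) = -33022 - (-14)*(-116) = -33022 - 1*1624 = -33022 - 1624 = -34646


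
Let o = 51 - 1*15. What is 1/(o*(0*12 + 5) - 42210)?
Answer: -1/42030 ≈ -2.3793e-5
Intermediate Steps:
o = 36 (o = 51 - 15 = 36)
1/(o*(0*12 + 5) - 42210) = 1/(36*(0*12 + 5) - 42210) = 1/(36*(0 + 5) - 42210) = 1/(36*5 - 42210) = 1/(180 - 42210) = 1/(-42030) = -1/42030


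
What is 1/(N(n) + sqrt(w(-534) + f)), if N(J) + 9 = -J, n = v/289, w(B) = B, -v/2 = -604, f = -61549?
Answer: -1100801/5199742724 - 584647*I*sqrt(1267)/5199742724 ≈ -0.0002117 - 0.0040022*I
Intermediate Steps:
v = 1208 (v = -2*(-604) = 1208)
n = 1208/289 ≈ 4.1799
N(J) = -9 - J
1/(N(n) + sqrt(w(-534) + f)) = 1/((-9 - 1*1208/289) + sqrt(-534 - 61549)) = 1/((-9 - 1208/289) + sqrt(-62083)) = 1/(-3809/289 + 7*I*sqrt(1267))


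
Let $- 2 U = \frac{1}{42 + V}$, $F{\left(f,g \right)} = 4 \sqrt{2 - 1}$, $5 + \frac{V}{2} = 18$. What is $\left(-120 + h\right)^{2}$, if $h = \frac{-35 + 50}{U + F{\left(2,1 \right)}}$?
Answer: $\frac{442681600}{32761} \approx 13512.0$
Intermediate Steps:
$V = 26$ ($V = -10 + 2 \cdot 18 = -10 + 36 = 26$)
$F{\left(f,g \right)} = 4$ ($F{\left(f,g \right)} = 4 \sqrt{1} = 4 \cdot 1 = 4$)
$U = - \frac{1}{136}$ ($U = - \frac{1}{2 \left(42 + 26\right)} = - \frac{1}{2 \cdot 68} = \left(- \frac{1}{2}\right) \frac{1}{68} = - \frac{1}{136} \approx -0.0073529$)
$h = \frac{680}{181}$ ($h = \frac{-35 + 50}{- \frac{1}{136} + 4} = \frac{15}{\frac{543}{136}} = 15 \cdot \frac{136}{543} = \frac{680}{181} \approx 3.7569$)
$\left(-120 + h\right)^{2} = \left(-120 + \frac{680}{181}\right)^{2} = \left(- \frac{21040}{181}\right)^{2} = \frac{442681600}{32761}$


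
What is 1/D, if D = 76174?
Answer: 1/76174 ≈ 1.3128e-5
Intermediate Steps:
1/D = 1/76174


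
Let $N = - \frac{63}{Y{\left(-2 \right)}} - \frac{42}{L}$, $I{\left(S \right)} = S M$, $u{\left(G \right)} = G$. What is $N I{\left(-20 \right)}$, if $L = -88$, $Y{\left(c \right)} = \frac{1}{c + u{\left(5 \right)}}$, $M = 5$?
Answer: $\frac{207375}{11} \approx 18852.0$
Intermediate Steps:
$I{\left(S \right)} = 5 S$ ($I{\left(S \right)} = S 5 = 5 S$)
$Y{\left(c \right)} = \frac{1}{5 + c}$ ($Y{\left(c \right)} = \frac{1}{c + 5} = \frac{1}{5 + c}$)
$N = - \frac{8295}{44}$ ($N = - \frac{63}{\frac{1}{5 - 2}} - \frac{42}{-88} = - \frac{63}{\frac{1}{3}} - - \frac{21}{44} = - 63 \frac{1}{\frac{1}{3}} + \frac{21}{44} = \left(-63\right) 3 + \frac{21}{44} = -189 + \frac{21}{44} = - \frac{8295}{44} \approx -188.52$)
$N I{\left(-20 \right)} = - \frac{8295 \cdot 5 \left(-20\right)}{44} = \left(- \frac{8295}{44}\right) \left(-100\right) = \frac{207375}{11}$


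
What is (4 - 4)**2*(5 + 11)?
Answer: 0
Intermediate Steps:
(4 - 4)**2*(5 + 11) = 0**2*16 = 0*16 = 0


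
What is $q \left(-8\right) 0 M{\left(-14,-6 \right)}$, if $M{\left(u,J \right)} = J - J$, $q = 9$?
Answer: $0$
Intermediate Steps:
$M{\left(u,J \right)} = 0$
$q \left(-8\right) 0 M{\left(-14,-6 \right)} = 9 \left(-8\right) 0 \cdot 0 = \left(-72\right) 0 \cdot 0 = 0 \cdot 0 = 0$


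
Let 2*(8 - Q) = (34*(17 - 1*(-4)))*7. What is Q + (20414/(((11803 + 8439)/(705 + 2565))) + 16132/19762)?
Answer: 80764733985/100005601 ≈ 807.60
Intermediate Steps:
Q = -2491 (Q = 8 - 34*(17 - 1*(-4))*7/2 = 8 - 34*(17 + 4)*7/2 = 8 - 34*21*7/2 = 8 - 357*7 = 8 - ½*4998 = 8 - 2499 = -2491)
Q + (20414/(((11803 + 8439)/(705 + 2565))) + 16132/19762) = -2491 + (20414/(((11803 + 8439)/(705 + 2565))) + 16132/19762) = -2491 + (20414/((20242/3270)) + 16132*(1/19762)) = -2491 + (20414/((20242*(1/3270))) + 8066/9881) = -2491 + (20414/(10121/1635) + 8066/9881) = -2491 + (20414*(1635/10121) + 8066/9881) = -2491 + (33376890/10121 + 8066/9881) = -2491 + 329878686076/100005601 = 80764733985/100005601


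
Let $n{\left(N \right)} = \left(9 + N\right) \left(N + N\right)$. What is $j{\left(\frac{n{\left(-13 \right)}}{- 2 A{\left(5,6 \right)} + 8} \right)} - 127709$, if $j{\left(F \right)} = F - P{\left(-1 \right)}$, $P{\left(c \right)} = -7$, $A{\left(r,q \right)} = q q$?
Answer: $- \frac{1021629}{8} \approx -1.277 \cdot 10^{5}$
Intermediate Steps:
$A{\left(r,q \right)} = q^{2}$
$n{\left(N \right)} = 2 N \left(9 + N\right)$ ($n{\left(N \right)} = \left(9 + N\right) 2 N = 2 N \left(9 + N\right)$)
$j{\left(F \right)} = 7 + F$ ($j{\left(F \right)} = F - -7 = F + 7 = 7 + F$)
$j{\left(\frac{n{\left(-13 \right)}}{- 2 A{\left(5,6 \right)} + 8} \right)} - 127709 = \left(7 + \frac{2 \left(-13\right) \left(9 - 13\right)}{- 2 \cdot 6^{2} + 8}\right) - 127709 = \left(7 + \frac{2 \left(-13\right) \left(-4\right)}{\left(-2\right) 36 + 8}\right) - 127709 = \left(7 + \frac{104}{-72 + 8}\right) - 127709 = \left(7 + \frac{104}{-64}\right) - 127709 = \left(7 + 104 \left(- \frac{1}{64}\right)\right) - 127709 = \left(7 - \frac{13}{8}\right) - 127709 = \frac{43}{8} - 127709 = - \frac{1021629}{8}$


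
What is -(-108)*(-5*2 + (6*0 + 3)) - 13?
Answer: -769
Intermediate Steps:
-(-108)*(-5*2 + (6*0 + 3)) - 13 = -(-108)*(-10 + (0 + 3)) - 13 = -(-108)*(-10 + 3) - 13 = -(-108)*(-7) - 13 = -27*28 - 13 = -756 - 13 = -769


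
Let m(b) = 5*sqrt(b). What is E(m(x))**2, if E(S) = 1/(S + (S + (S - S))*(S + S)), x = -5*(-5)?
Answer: 1/1625625 ≈ 6.1515e-7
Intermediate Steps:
x = 25
E(S) = 1/(S + 2*S**2) (E(S) = 1/(S + (S + 0)*(2*S)) = 1/(S + S*(2*S)) = 1/(S + 2*S**2))
E(m(x))**2 = (1/(((5*sqrt(25)))*(1 + 2*(5*sqrt(25)))))**2 = (1/(((5*5))*(1 + 2*(5*5))))**2 = (1/(25*(1 + 2*25)))**2 = (1/(25*(1 + 50)))**2 = ((1/25)/51)**2 = ((1/25)*(1/51))**2 = (1/1275)**2 = 1/1625625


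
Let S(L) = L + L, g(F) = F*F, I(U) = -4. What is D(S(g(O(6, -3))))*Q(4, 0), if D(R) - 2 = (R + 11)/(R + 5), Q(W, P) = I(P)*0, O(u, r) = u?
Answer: 0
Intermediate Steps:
g(F) = F²
Q(W, P) = 0 (Q(W, P) = -4*0 = 0)
S(L) = 2*L
D(R) = 2 + (11 + R)/(5 + R) (D(R) = 2 + (R + 11)/(R + 5) = 2 + (11 + R)/(5 + R))
D(S(g(O(6, -3))))*Q(4, 0) = (3*(7 + 2*6²)/(5 + 2*6²))*0 = (3*(7 + 2*36)/(5 + 2*36))*0 = (3*(7 + 72)/(5 + 72))*0 = (3*79/77)*0 = (3*(1/77)*79)*0 = (237/77)*0 = 0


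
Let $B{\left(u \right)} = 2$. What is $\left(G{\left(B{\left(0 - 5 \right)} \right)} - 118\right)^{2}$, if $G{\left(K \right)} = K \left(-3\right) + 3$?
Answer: $14641$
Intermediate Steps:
$G{\left(K \right)} = 3 - 3 K$ ($G{\left(K \right)} = - 3 K + 3 = 3 - 3 K$)
$\left(G{\left(B{\left(0 - 5 \right)} \right)} - 118\right)^{2} = \left(\left(3 - 6\right) - 118\right)^{2} = \left(-3 - 118\right)^{2} = \left(-121\right)^{2} = 14641$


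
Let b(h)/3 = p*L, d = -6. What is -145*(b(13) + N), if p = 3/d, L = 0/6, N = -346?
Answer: 50170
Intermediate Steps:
L = 0 (L = 0*(⅙) = 0)
p = -½ (p = 3/(-6) = 3*(-⅙) = -½ ≈ -0.50000)
b(h) = 0 (b(h) = 3*(-½*0) = 3*0 = 0)
-145*(b(13) + N) = -145*(0 - 346) = -145*(-346) = 50170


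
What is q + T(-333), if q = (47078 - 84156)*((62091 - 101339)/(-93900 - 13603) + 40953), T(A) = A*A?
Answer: -14838912555289/9773 ≈ -1.5184e+9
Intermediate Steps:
T(A) = A²
q = -14839996273486/9773 (q = -37078*(-39248/(-107503) + 40953) = -37078*(-39248*(-1/107503) + 40953) = -37078*(3568/9773 + 40953) = -37078*400237237/9773 = -14839996273486/9773 ≈ -1.5185e+9)
q + T(-333) = -14839996273486/9773 + (-333)² = -14839996273486/9773 + 110889 = -14838912555289/9773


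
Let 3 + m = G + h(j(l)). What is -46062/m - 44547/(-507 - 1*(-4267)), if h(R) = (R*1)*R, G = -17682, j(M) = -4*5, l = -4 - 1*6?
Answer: -23872071/2599664 ≈ -9.1828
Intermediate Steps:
l = -10 (l = -4 - 6 = -10)
j(M) = -20
h(R) = R**2 (h(R) = R*R = R**2)
m = -17285 (m = -3 + (-17682 + (-20)**2) = -3 + (-17682 + 400) = -3 - 17282 = -17285)
-46062/m - 44547/(-507 - 1*(-4267)) = -46062/(-17285) - 44547/(-507 - 1*(-4267)) = -46062*(-1/17285) - 44547/(-507 + 4267) = 46062/17285 - 44547/3760 = -23872071/2599664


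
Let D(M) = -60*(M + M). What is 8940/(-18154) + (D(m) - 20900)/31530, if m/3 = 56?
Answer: -51364072/28619781 ≈ -1.7947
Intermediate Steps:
m = 168 (m = 3*56 = 168)
D(M) = -120*M
8940/(-18154) + (D(m) - 20900)/31530 = 8940/(-18154) + (-120*168 - 20900)/31530 = 8940*(-1/18154) + (-20160 - 20900)*(1/31530) = -4470/9077 - 41060*1/31530 = -4470/9077 - 4106/3153 = -51364072/28619781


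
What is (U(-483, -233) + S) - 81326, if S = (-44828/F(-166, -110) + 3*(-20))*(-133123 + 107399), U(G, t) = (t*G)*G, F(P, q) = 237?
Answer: -11382775379/237 ≈ -4.8029e+7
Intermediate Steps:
U(G, t) = t*G**2 (U(G, t) = (G*t)*G = t*G**2)
S = 1518950752/237 (S = (-44828/237 + 3*(-20))*(-133123 + 107399) = (-44828*1/237 - 60)*(-25724) = (-44828/237 - 60)*(-25724) = -59048/237*(-25724) = 1518950752/237 ≈ 6.4091e+6)
(U(-483, -233) + S) - 81326 = (-233*(-483)**2 + 1518950752/237) - 81326 = (-233*233289 + 1518950752/237) - 81326 = (-54356337 + 1518950752/237) - 81326 = -11363501117/237 - 81326 = -11382775379/237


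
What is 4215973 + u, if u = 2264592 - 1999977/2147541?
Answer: 4639092346896/715847 ≈ 6.4806e+6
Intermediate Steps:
u = 1621100722765/715847 (u = 2264592 - 1999977/2147541 = 2264592 - 1*666659/715847 = 2264592 - 666659/715847 = 1621100722765/715847 ≈ 2.2646e+6)
4215973 + u = 4215973 + 1621100722765/715847 = 4639092346896/715847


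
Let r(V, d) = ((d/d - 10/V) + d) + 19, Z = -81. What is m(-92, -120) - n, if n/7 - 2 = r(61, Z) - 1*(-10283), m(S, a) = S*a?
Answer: -3692138/61 ≈ -60527.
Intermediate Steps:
r(V, d) = 20 + d - 10/V (r(V, d) = ((1 - 10/V) + d) + 19 = (1 + d - 10/V) + 19 = 20 + d - 10/V)
n = 4365578/61 (n = 14 + 7*((20 - 81 - 10/61) - 1*(-10283)) = 14 + 7*((20 - 81 - 10*1/61) + 10283) = 14 + 7*((20 - 81 - 10/61) + 10283) = 14 + 7*(-3731/61 + 10283) = 14 + 7*(623532/61) = 14 + 4364724/61 = 4365578/61 ≈ 71567.)
m(-92, -120) - n = -92*(-120) - 1*4365578/61 = 11040 - 4365578/61 = -3692138/61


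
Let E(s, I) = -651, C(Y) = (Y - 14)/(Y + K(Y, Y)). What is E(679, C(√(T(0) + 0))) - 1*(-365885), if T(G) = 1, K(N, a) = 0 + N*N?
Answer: 365234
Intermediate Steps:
K(N, a) = N² (K(N, a) = 0 + N² = N²)
C(Y) = (-14 + Y)/(Y + Y²) (C(Y) = (Y - 14)/(Y + Y²) = (-14 + Y)/(Y + Y²))
E(679, C(√(T(0) + 0))) - 1*(-365885) = -651 - 1*(-365885) = -651 + 365885 = 365234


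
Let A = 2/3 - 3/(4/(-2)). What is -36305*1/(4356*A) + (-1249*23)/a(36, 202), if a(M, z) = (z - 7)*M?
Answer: -6743417/849420 ≈ -7.9389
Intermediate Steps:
a(M, z) = M*(-7 + z) (a(M, z) = (-7 + z)*M = M*(-7 + z))
A = 13/6 (A = 2*(1/3) - 3/(4*(-1/2)) = 2/3 - 3/(-2) = 2/3 - 3*(-1/2) = 2/3 + 3/2 = 13/6 ≈ 2.1667)
-36305*1/(4356*A) + (-1249*23)/a(36, 202) = -36305/(4356*(13/6)) + (-1249*23)/((36*(-7 + 202))) = -36305/9438 - 28727/(36*195) = -36305*1/9438 - 28727/7020 = -36305/9438 - 28727*1/7020 = -36305/9438 - 28727/7020 = -6743417/849420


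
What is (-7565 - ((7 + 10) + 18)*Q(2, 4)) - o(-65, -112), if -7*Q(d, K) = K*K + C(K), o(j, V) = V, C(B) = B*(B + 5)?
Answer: -7193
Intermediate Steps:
C(B) = B*(5 + B)
Q(d, K) = -K²/7 - K*(5 + K)/7 (Q(d, K) = -(K*K + K*(5 + K))/7 = -(K² + K*(5 + K))/7 = -K²/7 - K*(5 + K)/7)
(-7565 - ((7 + 10) + 18)*Q(2, 4)) - o(-65, -112) = (-7565 - ((7 + 10) + 18)*(⅐)*4*(-5 - 2*4)) - 1*(-112) = (-7565 - (17 + 18)*(⅐)*4*(-5 - 8)) + 112 = (-7565 - 35*(⅐)*4*(-13)) + 112 = (-7565 - 35*(-52)/7) + 112 = (-7565 - 1*(-260)) + 112 = (-7565 + 260) + 112 = -7305 + 112 = -7193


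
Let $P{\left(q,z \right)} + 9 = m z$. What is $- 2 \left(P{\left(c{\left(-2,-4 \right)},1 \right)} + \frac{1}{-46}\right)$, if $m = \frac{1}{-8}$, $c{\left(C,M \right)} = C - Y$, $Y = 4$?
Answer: $\frac{1683}{92} \approx 18.293$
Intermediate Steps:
$c{\left(C,M \right)} = -4 + C$ ($c{\left(C,M \right)} = C - 4 = -4 + C$)
$m = - \frac{1}{8} \approx -0.125$
$P{\left(q,z \right)} = -9 - \frac{z}{8}$
$- 2 \left(P{\left(c{\left(-2,-4 \right)},1 \right)} + \frac{1}{-46}\right) = - 2 \left(\left(-9 - \frac{1}{8}\right) + \frac{1}{-46}\right) = - 2 \left(\left(-9 - \frac{1}{8}\right) - \frac{1}{46}\right) = - 2 \left(- \frac{73}{8} - \frac{1}{46}\right) = \left(-2\right) \left(- \frac{1683}{184}\right) = \frac{1683}{92}$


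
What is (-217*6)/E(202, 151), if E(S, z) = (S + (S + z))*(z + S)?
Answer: -434/65305 ≈ -0.0066457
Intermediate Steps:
E(S, z) = (S + z)*(z + 2*S) (E(S, z) = (z + 2*S)*(S + z) = (S + z)*(z + 2*S))
(-217*6)/E(202, 151) = (-217*6)/(151² + 2*202² + 3*202*151) = -1302/(22801 + 2*40804 + 91506) = -1302/(22801 + 81608 + 91506) = -1302/195915 = -1302*1/195915 = -434/65305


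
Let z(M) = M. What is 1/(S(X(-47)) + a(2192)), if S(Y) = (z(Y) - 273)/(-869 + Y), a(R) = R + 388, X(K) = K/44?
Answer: 38283/98782199 ≈ 0.00038755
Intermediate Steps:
X(K) = K/44 (X(K) = K*(1/44) = K/44)
a(R) = 388 + R
S(Y) = (-273 + Y)/(-869 + Y) (S(Y) = (Y - 273)/(-869 + Y) = (-273 + Y)/(-869 + Y))
1/(S(X(-47)) + a(2192)) = 1/((-273 + (1/44)*(-47))/(-869 + (1/44)*(-47)) + (388 + 2192)) = 1/((-273 - 47/44)/(-869 - 47/44) + 2580) = 1/(-12059/44/(-38283/44) + 2580) = 1/(-44/38283*(-12059/44) + 2580) = 1/(12059/38283 + 2580) = 1/(98782199/38283) = 38283/98782199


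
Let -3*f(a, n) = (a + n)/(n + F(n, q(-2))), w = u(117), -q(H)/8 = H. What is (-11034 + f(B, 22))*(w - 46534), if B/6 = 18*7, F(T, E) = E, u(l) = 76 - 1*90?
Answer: 9764637732/19 ≈ 5.1393e+8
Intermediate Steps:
u(l) = -14 (u(l) = 76 - 90 = -14)
q(H) = -8*H
B = 756 (B = 6*(18*7) = 6*126 = 756)
w = -14
f(a, n) = -(a + n)/(3*(16 + n)) (f(a, n) = -(a + n)/(3*(n - 8*(-2))) = -(a + n)/(3*(n + 16)) = -(a + n)/(3*(16 + n)))
(-11034 + f(B, 22))*(w - 46534) = (-11034 + (-1*756 - 1*22)/(3*(16 + 22)))*(-14 - 46534) = (-11034 + (⅓)*(-756 - 22)/38)*(-46548) = (-11034 + (⅓)*(1/38)*(-778))*(-46548) = (-11034 - 389/57)*(-46548) = -629327/57*(-46548) = 9764637732/19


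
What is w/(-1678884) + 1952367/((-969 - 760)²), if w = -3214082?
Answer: 6443053113295/2509462331922 ≈ 2.5675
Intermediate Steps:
w/(-1678884) + 1952367/((-969 - 760)²) = -3214082/(-1678884) + 1952367/((-969 - 760)²) = -3214082*(-1/1678884) + 1952367/((-1729)²) = 1607041/839442 + 1952367/2989441 = 6443053113295/2509462331922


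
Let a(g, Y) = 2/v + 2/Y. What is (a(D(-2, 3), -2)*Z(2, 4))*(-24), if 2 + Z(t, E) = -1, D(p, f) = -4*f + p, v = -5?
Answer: -504/5 ≈ -100.80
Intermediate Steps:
D(p, f) = p - 4*f
a(g, Y) = -2/5 + 2/Y (a(g, Y) = 2/(-5) + 2/Y = 2*(-1/5) + 2/Y = -2/5 + 2/Y)
Z(t, E) = -3 (Z(t, E) = -2 - 1 = -3)
(a(D(-2, 3), -2)*Z(2, 4))*(-24) = ((-2/5 + 2/(-2))*(-3))*(-24) = ((-2/5 + 2*(-1/2))*(-3))*(-24) = ((-2/5 - 1)*(-3))*(-24) = -7/5*(-3)*(-24) = (21/5)*(-24) = -504/5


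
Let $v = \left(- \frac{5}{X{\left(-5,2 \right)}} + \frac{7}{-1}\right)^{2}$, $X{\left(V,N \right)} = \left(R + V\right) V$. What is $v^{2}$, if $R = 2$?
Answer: $\frac{234256}{81} \approx 2892.1$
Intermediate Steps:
$X{\left(V,N \right)} = V \left(2 + V\right)$ ($X{\left(V,N \right)} = \left(2 + V\right) V = V \left(2 + V\right)$)
$v = \frac{484}{9}$ ($v = \left(- \frac{5}{\left(-5\right) \left(2 - 5\right)} + \frac{7}{-1}\right)^{2} = \left(- \frac{5}{\left(-5\right) \left(-3\right)} + 7 \left(-1\right)\right)^{2} = \left(- \frac{5}{15} - 7\right)^{2} = \left(\left(-5\right) \frac{1}{15} - 7\right)^{2} = \left(- \frac{1}{3} - 7\right)^{2} = \left(- \frac{22}{3}\right)^{2} = \frac{484}{9} \approx 53.778$)
$v^{2} = \left(\frac{484}{9}\right)^{2} = \frac{234256}{81}$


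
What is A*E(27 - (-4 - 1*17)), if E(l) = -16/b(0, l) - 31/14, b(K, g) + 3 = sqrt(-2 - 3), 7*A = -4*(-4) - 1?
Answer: 255/98 + 120*I*sqrt(5)/49 ≈ 2.602 + 5.4761*I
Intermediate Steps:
A = 15/7 (A = (-4*(-4) - 1)/7 = (16 - 1)/7 = (1/7)*15 = 15/7 ≈ 2.1429)
b(K, g) = -3 + I*sqrt(5) (b(K, g) = -3 + sqrt(-2 - 3) = -3 + sqrt(-5) = -3 + I*sqrt(5))
E(l) = -31/14 - 16/(-3 + I*sqrt(5)) (E(l) = -16/(-3 + I*sqrt(5)) - 31/14 = -31/14 - 16/(-3 + I*sqrt(5)))
A*E(27 - (-4 - 1*17)) = 15*(17/14 + 8*I*sqrt(5)/7)/7 = 255/98 + 120*I*sqrt(5)/49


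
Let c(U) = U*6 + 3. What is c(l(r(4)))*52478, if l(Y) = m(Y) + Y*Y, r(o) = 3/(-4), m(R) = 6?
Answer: 8895021/4 ≈ 2.2238e+6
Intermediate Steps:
r(o) = -3/4 (r(o) = 3*(-1/4) = -3/4)
l(Y) = 6 + Y**2 (l(Y) = 6 + Y*Y = 6 + Y**2)
c(U) = 3 + 6*U (c(U) = 6*U + 3 = 3 + 6*U)
c(l(r(4)))*52478 = (3 + 6*(6 + (-3/4)**2))*52478 = (3 + 6*(6 + 9/16))*52478 = (3 + 6*(105/16))*52478 = (3 + 315/8)*52478 = (339/8)*52478 = 8895021/4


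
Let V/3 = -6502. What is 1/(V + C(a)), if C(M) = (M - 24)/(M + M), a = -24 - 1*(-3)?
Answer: -14/273069 ≈ -5.1269e-5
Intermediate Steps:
a = -21 (a = -24 + 3 = -21)
C(M) = (-24 + M)/(2*M) (C(M) = (-24 + M)/((2*M)) = (-24 + M)*(1/(2*M)) = (-24 + M)/(2*M))
V = -19506 (V = 3*(-6502) = -19506)
1/(V + C(a)) = 1/(-19506 + (½)*(-24 - 21)/(-21)) = 1/(-19506 + (½)*(-1/21)*(-45)) = 1/(-19506 + 15/14) = 1/(-273069/14) = -14/273069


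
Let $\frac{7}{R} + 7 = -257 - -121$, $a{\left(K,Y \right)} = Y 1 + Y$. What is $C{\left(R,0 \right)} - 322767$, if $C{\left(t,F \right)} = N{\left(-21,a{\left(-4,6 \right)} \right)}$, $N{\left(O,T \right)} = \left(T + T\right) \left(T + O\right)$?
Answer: $-322983$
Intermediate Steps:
$a{\left(K,Y \right)} = 2 Y$ ($a{\left(K,Y \right)} = Y + Y = 2 Y$)
$R = - \frac{7}{143}$ ($R = \frac{7}{-7 - 136} = \frac{7}{-143} = 7 \left(- \frac{1}{143}\right) = - \frac{7}{143} \approx -0.048951$)
$N{\left(O,T \right)} = 2 T \left(O + T\right)$
$C{\left(t,F \right)} = -216$ ($C{\left(t,F \right)} = 2 \cdot 2 \cdot 6 \left(-21 + 2 \cdot 6\right) = 2 \cdot 12 \left(-21 + 12\right) = 2 \cdot 12 \left(-9\right) = -216$)
$C{\left(R,0 \right)} - 322767 = -216 - 322767 = -322983$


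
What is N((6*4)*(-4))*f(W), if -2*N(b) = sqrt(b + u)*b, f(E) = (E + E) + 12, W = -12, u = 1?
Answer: -576*I*sqrt(95) ≈ -5614.2*I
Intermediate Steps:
f(E) = 12 + 2*E (f(E) = 2*E + 12 = 12 + 2*E)
N(b) = -b*sqrt(1 + b)/2 (N(b) = -sqrt(b + 1)*b/2 = -sqrt(1 + b)*b/2 = -b*sqrt(1 + b)/2)
N((6*4)*(-4))*f(W) = (-(6*4)*(-4)*sqrt(1 + (6*4)*(-4))/2)*(12 + 2*(-12)) = (-24*(-4)*sqrt(1 + 24*(-4))/2)*(12 - 24) = -1/2*(-96)*sqrt(1 - 96)*(-12) = -1/2*(-96)*sqrt(-95)*(-12) = -1/2*(-96)*I*sqrt(95)*(-12) = (48*I*sqrt(95))*(-12) = -576*I*sqrt(95)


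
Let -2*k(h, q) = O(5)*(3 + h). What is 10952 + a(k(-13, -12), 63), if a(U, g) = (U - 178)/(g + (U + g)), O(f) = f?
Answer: 1653599/151 ≈ 10951.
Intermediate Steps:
k(h, q) = -15/2 - 5*h/2 (k(h, q) = -5*(3 + h)/2 = -(15 + 5*h)/2 = -15/2 - 5*h/2)
a(U, g) = (-178 + U)/(U + 2*g)
10952 + a(k(-13, -12), 63) = 10952 + (-178 + (-15/2 - 5/2*(-13)))/((-15/2 - 5/2*(-13)) + 2*63) = 10952 + (-178 + (-15/2 + 65/2))/((-15/2 + 65/2) + 126) = 10952 + (-178 + 25)/(25 + 126) = 10952 - 153/151 = 1653599/151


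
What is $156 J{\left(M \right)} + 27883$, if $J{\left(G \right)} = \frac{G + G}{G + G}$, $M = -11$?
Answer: $28039$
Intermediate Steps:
$J{\left(G \right)} = 1$ ($J{\left(G \right)} = \frac{2 G}{2 G} = 2 G \frac{1}{2 G} = 1$)
$156 J{\left(M \right)} + 27883 = 156 \cdot 1 + 27883 = 156 + 27883 = 28039$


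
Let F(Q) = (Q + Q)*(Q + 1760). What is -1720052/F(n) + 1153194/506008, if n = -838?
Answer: 165772404449/48869999636 ≈ 3.3921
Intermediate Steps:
F(Q) = 2*Q*(1760 + Q) (F(Q) = (2*Q)*(1760 + Q) = 2*Q*(1760 + Q))
-1720052/F(n) + 1153194/506008 = -1720052*(-1/(1676*(1760 - 838))) + 1153194/506008 = -1720052/(2*(-838)*922) + 1153194*(1/506008) = -1720052/(-1545272) + 576597/253004 = -1720052*(-1/1545272) + 576597/253004 = 430013/386318 + 576597/253004 = 165772404449/48869999636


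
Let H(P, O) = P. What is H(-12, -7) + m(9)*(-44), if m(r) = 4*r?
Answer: -1596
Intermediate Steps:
H(-12, -7) + m(9)*(-44) = -12 + (4*9)*(-44) = -12 + 36*(-44) = -12 - 1584 = -1596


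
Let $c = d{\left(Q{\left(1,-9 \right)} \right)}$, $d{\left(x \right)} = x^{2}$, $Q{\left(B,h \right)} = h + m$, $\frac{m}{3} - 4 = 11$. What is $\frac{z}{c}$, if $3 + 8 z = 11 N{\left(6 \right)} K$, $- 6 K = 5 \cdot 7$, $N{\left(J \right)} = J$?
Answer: $- \frac{97}{2592} \approx -0.037423$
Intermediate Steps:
$m = 45$ ($m = 12 + 3 \cdot 11 = 12 + 33 = 45$)
$K = - \frac{35}{6}$ ($K = - \frac{5 \cdot 7}{6} = \left(- \frac{1}{6}\right) 35 = - \frac{35}{6} \approx -5.8333$)
$Q{\left(B,h \right)} = 45 + h$ ($Q{\left(B,h \right)} = h + 45 = 45 + h$)
$z = - \frac{97}{2}$ ($z = - \frac{3}{8} + \frac{11 \cdot 6 \left(- \frac{35}{6}\right)}{8} = - \frac{3}{8} + \frac{66 \left(- \frac{35}{6}\right)}{8} = - \frac{3}{8} + \frac{1}{8} \left(-385\right) = - \frac{3}{8} - \frac{385}{8} = - \frac{97}{2} \approx -48.5$)
$c = 1296$ ($c = \left(45 - 9\right)^{2} = 36^{2} = 1296$)
$\frac{z}{c} = - \frac{97}{2 \cdot 1296} = \left(- \frac{97}{2}\right) \frac{1}{1296} = - \frac{97}{2592}$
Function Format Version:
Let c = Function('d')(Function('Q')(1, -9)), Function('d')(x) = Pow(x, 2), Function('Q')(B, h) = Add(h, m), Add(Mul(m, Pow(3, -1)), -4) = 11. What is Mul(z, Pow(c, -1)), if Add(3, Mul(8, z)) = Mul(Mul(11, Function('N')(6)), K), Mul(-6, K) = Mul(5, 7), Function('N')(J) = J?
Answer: Rational(-97, 2592) ≈ -0.037423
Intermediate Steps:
m = 45 (m = Add(12, Mul(3, 11)) = Add(12, 33) = 45)
K = Rational(-35, 6) (K = Mul(Rational(-1, 6), Mul(5, 7)) = Mul(Rational(-1, 6), 35) = Rational(-35, 6) ≈ -5.8333)
Function('Q')(B, h) = Add(45, h) (Function('Q')(B, h) = Add(h, 45) = Add(45, h))
z = Rational(-97, 2) (z = Add(Rational(-3, 8), Mul(Rational(1, 8), Mul(Mul(11, 6), Rational(-35, 6)))) = Add(Rational(-3, 8), Mul(Rational(1, 8), Mul(66, Rational(-35, 6)))) = Add(Rational(-3, 8), Mul(Rational(1, 8), -385)) = Add(Rational(-3, 8), Rational(-385, 8)) = Rational(-97, 2) ≈ -48.500)
c = 1296 (c = Pow(Add(45, -9), 2) = Pow(36, 2) = 1296)
Mul(z, Pow(c, -1)) = Mul(Rational(-97, 2), Pow(1296, -1)) = Mul(Rational(-97, 2), Rational(1, 1296)) = Rational(-97, 2592)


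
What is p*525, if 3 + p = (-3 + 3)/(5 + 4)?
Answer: -1575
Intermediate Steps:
p = -3 (p = -3 + (-3 + 3)/(5 + 4) = -3 + 0/9 = -3 + 0*(1/9) = -3 + 0 = -3)
p*525 = -3*525 = -1575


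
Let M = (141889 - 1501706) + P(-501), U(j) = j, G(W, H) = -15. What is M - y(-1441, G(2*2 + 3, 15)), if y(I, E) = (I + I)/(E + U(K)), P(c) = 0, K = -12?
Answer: -36717941/27 ≈ -1.3599e+6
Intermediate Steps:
y(I, E) = 2*I/(-12 + E) (y(I, E) = (I + I)/(E - 12) = (2*I)/(-12 + E) = 2*I/(-12 + E))
M = -1359817 (M = (141889 - 1501706) + 0 = -1359817 + 0 = -1359817)
M - y(-1441, G(2*2 + 3, 15)) = -1359817 - 2*(-1441)/(-12 - 15) = -1359817 - 2*(-1441)/(-27) = -1359817 - 2*(-1441)*(-1)/27 = -1359817 - 1*2882/27 = -1359817 - 2882/27 = -36717941/27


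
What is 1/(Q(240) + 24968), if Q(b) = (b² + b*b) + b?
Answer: 1/140408 ≈ 7.1221e-6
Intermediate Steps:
Q(b) = b + 2*b² (Q(b) = (b² + b²) + b = 2*b² + b = b + 2*b²)
1/(Q(240) + 24968) = 1/(240*(1 + 2*240) + 24968) = 1/(240*(1 + 480) + 24968) = 1/(240*481 + 24968) = 1/(115440 + 24968) = 1/140408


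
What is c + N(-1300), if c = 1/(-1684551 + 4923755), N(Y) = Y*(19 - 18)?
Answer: -4210965199/3239204 ≈ -1300.0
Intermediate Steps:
N(Y) = Y (N(Y) = Y*1 = Y)
c = 1/3239204 ≈ 3.0872e-7
c + N(-1300) = 1/3239204 - 1300 = -4210965199/3239204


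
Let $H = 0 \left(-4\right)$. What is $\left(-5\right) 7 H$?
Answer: $0$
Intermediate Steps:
$H = 0$
$\left(-5\right) 7 H = \left(-5\right) 7 \cdot 0 = \left(-35\right) 0 = 0$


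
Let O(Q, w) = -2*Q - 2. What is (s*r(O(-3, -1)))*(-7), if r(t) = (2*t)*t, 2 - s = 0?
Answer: -448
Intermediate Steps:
O(Q, w) = -2 - 2*Q
s = 2 (s = 2 - 1*0 = 2 + 0 = 2)
r(t) = 2*t²
(s*r(O(-3, -1)))*(-7) = (2*(2*(-2 - 2*(-3))²))*(-7) = (2*(2*(-2 + 6)²))*(-7) = (2*(2*4²))*(-7) = (2*(2*16))*(-7) = (2*32)*(-7) = 64*(-7) = -448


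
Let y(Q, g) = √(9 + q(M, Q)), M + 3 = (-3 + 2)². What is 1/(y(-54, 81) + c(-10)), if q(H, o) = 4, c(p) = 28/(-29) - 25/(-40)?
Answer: 18328/693471 + 53824*√13/693471 ≈ 0.30628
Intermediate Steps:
M = -2 (M = -3 + (-3 + 2)² = -3 + (-1)² = -3 + 1 = -2)
c(p) = -79/232 (c(p) = 28*(-1/29) - 25*(-1/40) = -28/29 + 5/8 = -79/232)
y(Q, g) = √13 (y(Q, g) = √(9 + 4) = √13)
1/(y(-54, 81) + c(-10)) = 1/(√13 - 79/232) = 1/(-79/232 + √13)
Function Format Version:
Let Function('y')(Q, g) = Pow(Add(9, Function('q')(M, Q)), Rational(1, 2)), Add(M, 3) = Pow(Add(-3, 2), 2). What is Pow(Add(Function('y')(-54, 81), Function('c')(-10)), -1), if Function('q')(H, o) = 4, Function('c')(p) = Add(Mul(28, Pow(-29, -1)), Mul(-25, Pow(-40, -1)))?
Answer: Add(Rational(18328, 693471), Mul(Rational(53824, 693471), Pow(13, Rational(1, 2)))) ≈ 0.30628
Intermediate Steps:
M = -2 (M = Add(-3, Pow(Add(-3, 2), 2)) = Add(-3, Pow(-1, 2)) = Add(-3, 1) = -2)
Function('c')(p) = Rational(-79, 232) (Function('c')(p) = Add(Mul(28, Rational(-1, 29)), Mul(-25, Rational(-1, 40))) = Add(Rational(-28, 29), Rational(5, 8)) = Rational(-79, 232))
Function('y')(Q, g) = Pow(13, Rational(1, 2)) (Function('y')(Q, g) = Pow(Add(9, 4), Rational(1, 2)) = Pow(13, Rational(1, 2)))
Pow(Add(Function('y')(-54, 81), Function('c')(-10)), -1) = Pow(Add(Pow(13, Rational(1, 2)), Rational(-79, 232)), -1) = Pow(Add(Rational(-79, 232), Pow(13, Rational(1, 2))), -1)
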